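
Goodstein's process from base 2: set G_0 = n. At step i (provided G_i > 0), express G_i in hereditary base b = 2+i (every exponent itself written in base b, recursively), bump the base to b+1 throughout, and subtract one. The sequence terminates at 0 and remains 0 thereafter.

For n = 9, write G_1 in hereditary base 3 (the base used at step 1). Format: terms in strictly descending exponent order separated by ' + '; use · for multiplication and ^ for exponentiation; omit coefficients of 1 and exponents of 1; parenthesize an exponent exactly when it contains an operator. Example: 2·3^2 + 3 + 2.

G_0 = 9. HB_2(9) = 2^(2 + 1) + 1. Bump = 82. G_1 = 81.
G_1 = 81. HB_3(81) = 3^(3 + 1). Bump = 1024. G_2 = 1023.

3^(3 + 1)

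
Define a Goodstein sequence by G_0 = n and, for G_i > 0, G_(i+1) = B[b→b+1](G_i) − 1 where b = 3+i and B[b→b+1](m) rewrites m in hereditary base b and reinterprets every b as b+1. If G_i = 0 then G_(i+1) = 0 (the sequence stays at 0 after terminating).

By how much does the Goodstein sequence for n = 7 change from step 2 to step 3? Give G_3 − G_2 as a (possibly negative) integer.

0

base 3: 7 = 2·3 + 1; at 4: 2·4 + 1 = 9; next = 8
base 4: 8 = 2·4; at 5: 2·5 = 10; next = 9
base 5: 9 = 5 + 4; at 6: 6 + 4 = 10; next = 9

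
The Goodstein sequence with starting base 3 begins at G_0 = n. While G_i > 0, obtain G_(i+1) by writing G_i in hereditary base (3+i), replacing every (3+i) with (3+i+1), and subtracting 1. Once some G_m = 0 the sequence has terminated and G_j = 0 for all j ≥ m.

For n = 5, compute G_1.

[0] 5 ≡ 3 + 2 (base 3). Lift 4: 6. −1: 5.
[1] 5 ≡ 4 + 1 (base 4). Lift 5: 6. −1: 5.

5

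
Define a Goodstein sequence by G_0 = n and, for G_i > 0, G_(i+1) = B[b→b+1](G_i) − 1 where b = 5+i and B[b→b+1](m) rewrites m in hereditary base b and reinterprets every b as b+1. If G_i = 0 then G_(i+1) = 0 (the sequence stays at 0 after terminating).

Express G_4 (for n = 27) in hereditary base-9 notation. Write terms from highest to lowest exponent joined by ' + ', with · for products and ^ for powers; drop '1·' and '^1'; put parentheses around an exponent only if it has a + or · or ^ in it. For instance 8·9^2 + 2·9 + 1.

G_0=27  [base 5] 5^2 + 2  →[5↦6]→  6^2 + 2 = 38  −1 ⇒ G_1=37
G_1=37  [base 6] 6^2 + 1  →[6↦7]→  7^2 + 1 = 50  −1 ⇒ G_2=49
G_2=49  [base 7] 7^2  →[7↦8]→  8^2 = 64  −1 ⇒ G_3=63
G_3=63  [base 8] 7·8 + 7  →[8↦9]→  7·9 + 7 = 70  −1 ⇒ G_4=69

7·9 + 6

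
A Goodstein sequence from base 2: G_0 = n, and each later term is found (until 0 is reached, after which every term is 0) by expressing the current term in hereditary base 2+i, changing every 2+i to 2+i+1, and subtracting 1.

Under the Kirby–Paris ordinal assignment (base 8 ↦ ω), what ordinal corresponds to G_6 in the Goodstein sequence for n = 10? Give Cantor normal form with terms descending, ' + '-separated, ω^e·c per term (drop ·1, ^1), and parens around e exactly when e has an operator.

ω^ω·5 + ω^5·5 + ω^4·5 + ω^3·5 + ω^2·5 + ω·5 + 3

i=0: 10 = 2^(2 + 1) + 2 (b=2); 2→3: 3^(3 + 1) + 3 = 84; 84−1 = 83
i=1: 83 = 3^(3 + 1) + 2 (b=3); 3→4: 4^(4 + 1) + 2 = 1026; 1026−1 = 1025
i=2: 1025 = 4^(4 + 1) + 1 (b=4); 4→5: 5^(5 + 1) + 1 = 15626; 15626−1 = 15625
i=3: 15625 = 5^(5 + 1) (b=5); 5→6: 6^(6 + 1) = 279936; 279936−1 = 279935
i=4: 279935 = 5·6^6 + 5·6^5 + 5·6^4 + 5·6^3 + 5·6^2 + 5·6 + 5 (b=6); 6→7: 5·7^7 + 5·7^5 + 5·7^4 + 5·7^3 + 5·7^2 + 5·7 + 5 = 4215755; 4215755−1 = 4215754
i=5: 4215754 = 5·7^7 + 5·7^5 + 5·7^4 + 5·7^3 + 5·7^2 + 5·7 + 4 (b=7); 7→8: 5·8^8 + 5·8^5 + 5·8^4 + 5·8^3 + 5·8^2 + 5·8 + 4 = 84073324; 84073324−1 = 84073323
i=6: 84073323 = 5·8^8 + 5·8^5 + 5·8^4 + 5·8^3 + 5·8^2 + 5·8 + 3 (b=8); 8→9: 5·9^9 + 5·9^5 + 5·9^4 + 5·9^3 + 5·9^2 + 5·9 + 3 = 1937434593; 1937434593−1 = 1937434592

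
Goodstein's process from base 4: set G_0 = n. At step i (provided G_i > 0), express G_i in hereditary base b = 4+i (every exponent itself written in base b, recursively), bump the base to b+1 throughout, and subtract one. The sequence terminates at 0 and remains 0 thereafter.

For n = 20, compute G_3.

[0] 20 ≡ 4^2 + 4 (base 4). Lift 5: 30. −1: 29.
[1] 29 ≡ 5^2 + 4 (base 5). Lift 6: 40. −1: 39.
[2] 39 ≡ 6^2 + 3 (base 6). Lift 7: 52. −1: 51.

51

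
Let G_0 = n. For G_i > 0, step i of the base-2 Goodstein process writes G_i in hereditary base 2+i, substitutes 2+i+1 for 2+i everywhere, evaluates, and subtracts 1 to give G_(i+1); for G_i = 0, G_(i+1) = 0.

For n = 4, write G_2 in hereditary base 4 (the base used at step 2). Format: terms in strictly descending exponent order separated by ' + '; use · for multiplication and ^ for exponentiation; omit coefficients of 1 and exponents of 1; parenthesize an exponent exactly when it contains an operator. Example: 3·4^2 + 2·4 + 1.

step 0: 4 = 2^2; sub 3 for 2: 3^3; = 27; G_1 = 27−1 = 26
step 1: 26 = 2·3^2 + 2·3 + 2; sub 4 for 3: 2·4^2 + 2·4 + 2; = 42; G_2 = 42−1 = 41
step 2: 41 = 2·4^2 + 2·4 + 1; sub 5 for 4: 2·5^2 + 2·5 + 1; = 61; G_3 = 61−1 = 60

2·4^2 + 2·4 + 1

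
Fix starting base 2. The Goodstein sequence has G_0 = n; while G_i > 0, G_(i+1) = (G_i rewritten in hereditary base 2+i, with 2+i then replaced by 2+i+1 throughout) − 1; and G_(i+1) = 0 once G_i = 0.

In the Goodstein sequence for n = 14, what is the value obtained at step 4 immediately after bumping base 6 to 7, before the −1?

14 —HB2→ 2^(2 + 1) + 2^2 + 2 —bump→ 3^(3 + 1) + 3^3 + 3 = 111 —(−1)→ 110
110 —HB3→ 3^(3 + 1) + 3^3 + 2 —bump→ 4^(4 + 1) + 4^4 + 2 = 1282 —(−1)→ 1281
1281 —HB4→ 4^(4 + 1) + 4^4 + 1 —bump→ 5^(5 + 1) + 5^5 + 1 = 18751 —(−1)→ 18750
18750 —HB5→ 5^(5 + 1) + 5^5 —bump→ 6^(6 + 1) + 6^6 = 326592 —(−1)→ 326591
326591 —HB6→ 6^(6 + 1) + 5·6^5 + 5·6^4 + 5·6^3 + 5·6^2 + 5·6 + 5 —bump→ 7^(7 + 1) + 5·7^5 + 5·7^4 + 5·7^3 + 5·7^2 + 5·7 + 5 = 5862841 —(−1)→ 5862840

5862841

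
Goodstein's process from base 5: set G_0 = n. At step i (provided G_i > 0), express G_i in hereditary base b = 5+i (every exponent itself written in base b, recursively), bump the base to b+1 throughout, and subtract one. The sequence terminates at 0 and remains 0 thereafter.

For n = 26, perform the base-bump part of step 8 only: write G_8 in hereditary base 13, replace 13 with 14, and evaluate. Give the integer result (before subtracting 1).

base 5: 26 = 5^2 + 1; at 6: 6^2 + 1 = 37; next = 36
base 6: 36 = 6^2; at 7: 7^2 = 49; next = 48
base 7: 48 = 6·7 + 6; at 8: 6·8 + 6 = 54; next = 53
base 8: 53 = 6·8 + 5; at 9: 6·9 + 5 = 59; next = 58
base 9: 58 = 6·9 + 4; at 10: 6·10 + 4 = 64; next = 63
base 10: 63 = 6·10 + 3; at 11: 6·11 + 3 = 69; next = 68
base 11: 68 = 6·11 + 2; at 12: 6·12 + 2 = 74; next = 73
base 12: 73 = 6·12 + 1; at 13: 6·13 + 1 = 79; next = 78

84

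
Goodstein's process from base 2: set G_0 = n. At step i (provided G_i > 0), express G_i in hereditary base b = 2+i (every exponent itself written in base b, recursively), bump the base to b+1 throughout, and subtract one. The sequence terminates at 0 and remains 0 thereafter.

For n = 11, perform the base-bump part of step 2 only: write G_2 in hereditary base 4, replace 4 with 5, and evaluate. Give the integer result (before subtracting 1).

base 2: 11 = 2^(2 + 1) + 2 + 1; at 3: 3^(3 + 1) + 3 + 1 = 85; next = 84
base 3: 84 = 3^(3 + 1) + 3; at 4: 4^(4 + 1) + 4 = 1028; next = 1027

15628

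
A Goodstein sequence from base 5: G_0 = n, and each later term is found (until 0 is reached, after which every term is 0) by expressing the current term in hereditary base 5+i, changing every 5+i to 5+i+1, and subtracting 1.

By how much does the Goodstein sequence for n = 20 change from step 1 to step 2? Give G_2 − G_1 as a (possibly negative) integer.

step 0: 20 = 4·5; sub 6 for 5: 4·6; = 24; G_1 = 24−1 = 23
step 1: 23 = 3·6 + 5; sub 7 for 6: 3·7 + 5; = 26; G_2 = 26−1 = 25

2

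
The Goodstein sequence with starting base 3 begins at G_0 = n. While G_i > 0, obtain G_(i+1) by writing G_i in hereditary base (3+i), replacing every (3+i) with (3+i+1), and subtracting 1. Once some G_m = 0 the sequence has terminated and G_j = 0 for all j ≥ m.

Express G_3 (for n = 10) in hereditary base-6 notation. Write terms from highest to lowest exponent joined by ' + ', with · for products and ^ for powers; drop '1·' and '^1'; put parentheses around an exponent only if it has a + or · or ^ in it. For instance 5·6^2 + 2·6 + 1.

[0] 10 ≡ 3^2 + 1 (base 3). Lift 4: 17. −1: 16.
[1] 16 ≡ 4^2 (base 4). Lift 5: 25. −1: 24.
[2] 24 ≡ 4·5 + 4 (base 5). Lift 6: 28. −1: 27.
[3] 27 ≡ 4·6 + 3 (base 6). Lift 7: 31. −1: 30.

4·6 + 3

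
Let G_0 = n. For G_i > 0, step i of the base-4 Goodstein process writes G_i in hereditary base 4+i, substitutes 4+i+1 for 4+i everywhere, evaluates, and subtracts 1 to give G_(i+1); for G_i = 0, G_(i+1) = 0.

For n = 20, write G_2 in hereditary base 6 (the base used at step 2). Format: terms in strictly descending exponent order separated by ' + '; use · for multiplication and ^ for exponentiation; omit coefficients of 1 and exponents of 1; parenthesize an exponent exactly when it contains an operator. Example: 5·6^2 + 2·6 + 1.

6^2 + 3

G_0 = 20. HB_4(20) = 4^2 + 4. Bump = 30. G_1 = 29.
G_1 = 29. HB_5(29) = 5^2 + 4. Bump = 40. G_2 = 39.
G_2 = 39. HB_6(39) = 6^2 + 3. Bump = 52. G_3 = 51.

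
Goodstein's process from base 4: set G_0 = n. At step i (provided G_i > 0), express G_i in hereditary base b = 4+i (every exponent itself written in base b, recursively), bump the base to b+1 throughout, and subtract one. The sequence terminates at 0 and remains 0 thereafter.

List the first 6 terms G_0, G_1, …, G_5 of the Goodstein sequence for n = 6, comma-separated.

(0) 6|_4 = 4 + 2 ↦ 5 + 2|_5 = 7 ⇒ 6
(1) 6|_5 = 5 + 1 ↦ 6 + 1|_6 = 7 ⇒ 6
(2) 6|_6 = 6 ↦ 7|_7 = 7 ⇒ 6
(3) 6|_7 = 6 ↦ 6|_8 = 6 ⇒ 5
(4) 5|_8 = 5 ↦ 5|_9 = 5 ⇒ 4

6, 6, 6, 6, 5, 4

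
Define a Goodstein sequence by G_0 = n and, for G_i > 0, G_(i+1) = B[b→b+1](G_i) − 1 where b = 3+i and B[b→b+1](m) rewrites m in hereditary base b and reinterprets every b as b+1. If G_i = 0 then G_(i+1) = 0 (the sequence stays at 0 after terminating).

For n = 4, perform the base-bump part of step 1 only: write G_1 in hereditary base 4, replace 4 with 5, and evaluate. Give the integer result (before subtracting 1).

G_0=4  [base 3] 3 + 1  →[3↦4]→  4 + 1 = 5  −1 ⇒ G_1=4
G_1=4  [base 4] 4  →[4↦5]→  5 = 5  −1 ⇒ G_2=4

5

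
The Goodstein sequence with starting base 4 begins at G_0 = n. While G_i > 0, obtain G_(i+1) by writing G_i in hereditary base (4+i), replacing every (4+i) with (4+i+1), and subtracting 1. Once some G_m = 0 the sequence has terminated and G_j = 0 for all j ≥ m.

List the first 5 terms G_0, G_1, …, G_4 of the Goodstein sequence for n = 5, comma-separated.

i=0: 5 = 4 + 1 (b=4); 4→5: 5 + 1 = 6; 6−1 = 5
i=1: 5 = 5 (b=5); 5→6: 6 = 6; 6−1 = 5
i=2: 5 = 5 (b=6); 6→7: 5 = 5; 5−1 = 4
i=3: 4 = 4 (b=7); 7→8: 4 = 4; 4−1 = 3

5, 5, 5, 4, 3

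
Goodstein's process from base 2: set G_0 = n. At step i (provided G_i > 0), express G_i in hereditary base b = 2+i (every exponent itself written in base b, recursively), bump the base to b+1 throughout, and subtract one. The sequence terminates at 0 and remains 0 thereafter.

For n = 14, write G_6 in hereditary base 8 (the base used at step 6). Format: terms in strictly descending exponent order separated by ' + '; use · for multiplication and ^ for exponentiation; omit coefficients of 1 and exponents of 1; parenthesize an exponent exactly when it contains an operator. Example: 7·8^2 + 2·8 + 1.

8^(8 + 1) + 5·8^5 + 5·8^4 + 5·8^3 + 5·8^2 + 5·8 + 3

[0] 14 ≡ 2^(2 + 1) + 2^2 + 2 (base 2). Lift 3: 111. −1: 110.
[1] 110 ≡ 3^(3 + 1) + 3^3 + 2 (base 3). Lift 4: 1282. −1: 1281.
[2] 1281 ≡ 4^(4 + 1) + 4^4 + 1 (base 4). Lift 5: 18751. −1: 18750.
[3] 18750 ≡ 5^(5 + 1) + 5^5 (base 5). Lift 6: 326592. −1: 326591.
[4] 326591 ≡ 6^(6 + 1) + 5·6^5 + 5·6^4 + 5·6^3 + 5·6^2 + 5·6 + 5 (base 6). Lift 7: 5862841. −1: 5862840.
[5] 5862840 ≡ 7^(7 + 1) + 5·7^5 + 5·7^4 + 5·7^3 + 5·7^2 + 5·7 + 4 (base 7). Lift 8: 134404972. −1: 134404971.
[6] 134404971 ≡ 8^(8 + 1) + 5·8^5 + 5·8^4 + 5·8^3 + 5·8^2 + 5·8 + 3 (base 8). Lift 9: 3487116549. −1: 3487116548.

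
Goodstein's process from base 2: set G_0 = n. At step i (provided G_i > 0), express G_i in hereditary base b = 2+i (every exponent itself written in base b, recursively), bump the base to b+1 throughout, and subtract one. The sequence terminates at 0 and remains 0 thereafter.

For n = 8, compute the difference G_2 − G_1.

473

8 —HB2→ 2^(2 + 1) —bump→ 3^(3 + 1) = 81 —(−1)→ 80
80 —HB3→ 2·3^3 + 2·3^2 + 2·3 + 2 —bump→ 2·4^4 + 2·4^2 + 2·4 + 2 = 554 —(−1)→ 553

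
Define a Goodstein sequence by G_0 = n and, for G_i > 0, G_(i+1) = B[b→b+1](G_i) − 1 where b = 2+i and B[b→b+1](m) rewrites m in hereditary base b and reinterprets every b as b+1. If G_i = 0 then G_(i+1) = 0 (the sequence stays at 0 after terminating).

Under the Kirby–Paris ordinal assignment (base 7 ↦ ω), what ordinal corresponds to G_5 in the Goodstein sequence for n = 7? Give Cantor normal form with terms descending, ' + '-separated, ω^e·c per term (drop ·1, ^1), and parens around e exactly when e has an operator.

[0] 7 ≡ 2^2 + 2 + 1 (base 2). Lift 3: 31. −1: 30.
[1] 30 ≡ 3^3 + 3 (base 3). Lift 4: 260. −1: 259.
[2] 259 ≡ 4^4 + 3 (base 4). Lift 5: 3128. −1: 3127.
[3] 3127 ≡ 5^5 + 2 (base 5). Lift 6: 46658. −1: 46657.
[4] 46657 ≡ 6^6 + 1 (base 6). Lift 7: 823544. −1: 823543.

ω^ω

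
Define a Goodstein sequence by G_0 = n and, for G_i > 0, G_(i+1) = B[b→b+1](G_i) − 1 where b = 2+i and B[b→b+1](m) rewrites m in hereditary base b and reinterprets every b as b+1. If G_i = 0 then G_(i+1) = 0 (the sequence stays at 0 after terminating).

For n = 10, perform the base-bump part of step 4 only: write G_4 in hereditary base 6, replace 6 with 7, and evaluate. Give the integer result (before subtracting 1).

4215755

[0] 10 ≡ 2^(2 + 1) + 2 (base 2). Lift 3: 84. −1: 83.
[1] 83 ≡ 3^(3 + 1) + 2 (base 3). Lift 4: 1026. −1: 1025.
[2] 1025 ≡ 4^(4 + 1) + 1 (base 4). Lift 5: 15626. −1: 15625.
[3] 15625 ≡ 5^(5 + 1) (base 5). Lift 6: 279936. −1: 279935.
[4] 279935 ≡ 5·6^6 + 5·6^5 + 5·6^4 + 5·6^3 + 5·6^2 + 5·6 + 5 (base 6). Lift 7: 4215755. −1: 4215754.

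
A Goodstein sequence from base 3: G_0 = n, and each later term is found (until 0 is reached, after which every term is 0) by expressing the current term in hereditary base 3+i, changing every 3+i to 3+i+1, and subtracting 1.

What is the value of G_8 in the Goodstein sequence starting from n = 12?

[0] 12 ≡ 3^2 + 3 (base 3). Lift 4: 20. −1: 19.
[1] 19 ≡ 4^2 + 3 (base 4). Lift 5: 28. −1: 27.
[2] 27 ≡ 5^2 + 2 (base 5). Lift 6: 38. −1: 37.
[3] 37 ≡ 6^2 + 1 (base 6). Lift 7: 50. −1: 49.
[4] 49 ≡ 7^2 (base 7). Lift 8: 64. −1: 63.
[5] 63 ≡ 7·8 + 7 (base 8). Lift 9: 70. −1: 69.
[6] 69 ≡ 7·9 + 6 (base 9). Lift 10: 76. −1: 75.
[7] 75 ≡ 7·10 + 5 (base 10). Lift 11: 82. −1: 81.
[8] 81 ≡ 7·11 + 4 (base 11). Lift 12: 88. −1: 87.

81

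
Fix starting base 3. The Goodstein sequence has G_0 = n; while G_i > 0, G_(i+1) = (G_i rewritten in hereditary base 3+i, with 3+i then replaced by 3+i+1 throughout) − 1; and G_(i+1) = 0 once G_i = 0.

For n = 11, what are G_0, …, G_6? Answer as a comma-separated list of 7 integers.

11 —HB3→ 3^2 + 2 —bump→ 4^2 + 2 = 18 —(−1)→ 17
17 —HB4→ 4^2 + 1 —bump→ 5^2 + 1 = 26 —(−1)→ 25
25 —HB5→ 5^2 —bump→ 6^2 = 36 —(−1)→ 35
35 —HB6→ 5·6 + 5 —bump→ 5·7 + 5 = 40 —(−1)→ 39
39 —HB7→ 5·7 + 4 —bump→ 5·8 + 4 = 44 —(−1)→ 43
43 —HB8→ 5·8 + 3 —bump→ 5·9 + 3 = 48 —(−1)→ 47

11, 17, 25, 35, 39, 43, 47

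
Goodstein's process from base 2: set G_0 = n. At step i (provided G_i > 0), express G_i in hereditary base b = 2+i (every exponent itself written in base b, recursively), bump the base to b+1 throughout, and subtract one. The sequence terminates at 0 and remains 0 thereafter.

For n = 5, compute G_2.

step 0: 5 = 2^2 + 1; sub 3 for 2: 3^3 + 1; = 28; G_1 = 28−1 = 27
step 1: 27 = 3^3; sub 4 for 3: 4^4; = 256; G_2 = 256−1 = 255

255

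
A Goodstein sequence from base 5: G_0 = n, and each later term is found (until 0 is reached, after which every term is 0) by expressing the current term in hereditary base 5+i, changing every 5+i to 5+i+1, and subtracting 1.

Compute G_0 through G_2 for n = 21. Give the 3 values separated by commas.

21, 24, 27

step 0: 21 = 4·5 + 1; sub 6 for 5: 4·6 + 1; = 25; G_1 = 25−1 = 24
step 1: 24 = 4·6; sub 7 for 6: 4·7; = 28; G_2 = 28−1 = 27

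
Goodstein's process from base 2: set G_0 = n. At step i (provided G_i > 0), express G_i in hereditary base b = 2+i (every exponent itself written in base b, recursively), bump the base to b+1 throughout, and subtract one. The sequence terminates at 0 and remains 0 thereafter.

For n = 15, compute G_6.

step 0: 15 = 2^(2 + 1) + 2^2 + 2 + 1; sub 3 for 2: 3^(3 + 1) + 3^3 + 3 + 1; = 112; G_1 = 112−1 = 111
step 1: 111 = 3^(3 + 1) + 3^3 + 3; sub 4 for 3: 4^(4 + 1) + 4^4 + 4; = 1284; G_2 = 1284−1 = 1283
step 2: 1283 = 4^(4 + 1) + 4^4 + 3; sub 5 for 4: 5^(5 + 1) + 5^5 + 3; = 18753; G_3 = 18753−1 = 18752
step 3: 18752 = 5^(5 + 1) + 5^5 + 2; sub 6 for 5: 6^(6 + 1) + 6^6 + 2; = 326594; G_4 = 326594−1 = 326593
step 4: 326593 = 6^(6 + 1) + 6^6 + 1; sub 7 for 6: 7^(7 + 1) + 7^7 + 1; = 6588345; G_5 = 6588345−1 = 6588344
step 5: 6588344 = 7^(7 + 1) + 7^7; sub 8 for 7: 8^(8 + 1) + 8^8; = 150994944; G_6 = 150994944−1 = 150994943
step 6: 150994943 = 8^(8 + 1) + 7·8^7 + 7·8^6 + 7·8^5 + 7·8^4 + 7·8^3 + 7·8^2 + 7·8 + 7; sub 9 for 8: 9^(9 + 1) + 7·9^7 + 7·9^6 + 7·9^5 + 7·9^4 + 7·9^3 + 7·9^2 + 7·9 + 7; = 3524450281; G_7 = 3524450281−1 = 3524450280

150994943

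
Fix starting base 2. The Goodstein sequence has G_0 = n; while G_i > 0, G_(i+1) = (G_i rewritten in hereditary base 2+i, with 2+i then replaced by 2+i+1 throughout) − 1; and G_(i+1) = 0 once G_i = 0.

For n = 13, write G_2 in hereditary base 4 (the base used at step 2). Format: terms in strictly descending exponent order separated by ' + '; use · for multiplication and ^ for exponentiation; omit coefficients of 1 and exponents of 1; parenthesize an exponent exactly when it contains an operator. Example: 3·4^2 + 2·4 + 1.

4^(4 + 1) + 3·4^3 + 3·4^2 + 3·4 + 3

G_0 = 13. HB_2(13) = 2^(2 + 1) + 2^2 + 1. Bump = 109. G_1 = 108.
G_1 = 108. HB_3(108) = 3^(3 + 1) + 3^3. Bump = 1280. G_2 = 1279.
G_2 = 1279. HB_4(1279) = 4^(4 + 1) + 3·4^3 + 3·4^2 + 3·4 + 3. Bump = 16093. G_3 = 16092.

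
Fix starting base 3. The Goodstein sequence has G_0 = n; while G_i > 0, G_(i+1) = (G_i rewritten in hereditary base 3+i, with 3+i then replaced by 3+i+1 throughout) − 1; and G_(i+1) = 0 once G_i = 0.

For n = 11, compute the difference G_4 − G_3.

4

base 3: 11 = 3^2 + 2; at 4: 4^2 + 2 = 18; next = 17
base 4: 17 = 4^2 + 1; at 5: 5^2 + 1 = 26; next = 25
base 5: 25 = 5^2; at 6: 6^2 = 36; next = 35
base 6: 35 = 5·6 + 5; at 7: 5·7 + 5 = 40; next = 39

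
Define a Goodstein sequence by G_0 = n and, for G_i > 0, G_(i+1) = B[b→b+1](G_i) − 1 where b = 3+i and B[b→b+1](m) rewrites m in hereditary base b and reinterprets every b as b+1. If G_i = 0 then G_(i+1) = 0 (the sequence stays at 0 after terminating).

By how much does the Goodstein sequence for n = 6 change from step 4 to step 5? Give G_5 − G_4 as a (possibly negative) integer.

[0] 6 ≡ 2·3 (base 3). Lift 4: 8. −1: 7.
[1] 7 ≡ 4 + 3 (base 4). Lift 5: 8. −1: 7.
[2] 7 ≡ 5 + 2 (base 5). Lift 6: 8. −1: 7.
[3] 7 ≡ 6 + 1 (base 6). Lift 7: 8. −1: 7.
[4] 7 ≡ 7 (base 7). Lift 8: 8. −1: 7.

0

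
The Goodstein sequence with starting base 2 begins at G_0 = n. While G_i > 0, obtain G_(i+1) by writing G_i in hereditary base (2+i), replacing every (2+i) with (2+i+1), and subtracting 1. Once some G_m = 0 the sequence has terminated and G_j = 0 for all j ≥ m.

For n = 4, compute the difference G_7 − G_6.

base 2: 4 = 2^2; at 3: 3^3 = 27; next = 26
base 3: 26 = 2·3^2 + 2·3 + 2; at 4: 2·4^2 + 2·4 + 2 = 42; next = 41
base 4: 41 = 2·4^2 + 2·4 + 1; at 5: 2·5^2 + 2·5 + 1 = 61; next = 60
base 5: 60 = 2·5^2 + 2·5; at 6: 2·6^2 + 2·6 = 84; next = 83
base 6: 83 = 2·6^2 + 6 + 5; at 7: 2·7^2 + 7 + 5 = 110; next = 109
base 7: 109 = 2·7^2 + 7 + 4; at 8: 2·8^2 + 8 + 4 = 140; next = 139
base 8: 139 = 2·8^2 + 8 + 3; at 9: 2·9^2 + 9 + 3 = 174; next = 173

34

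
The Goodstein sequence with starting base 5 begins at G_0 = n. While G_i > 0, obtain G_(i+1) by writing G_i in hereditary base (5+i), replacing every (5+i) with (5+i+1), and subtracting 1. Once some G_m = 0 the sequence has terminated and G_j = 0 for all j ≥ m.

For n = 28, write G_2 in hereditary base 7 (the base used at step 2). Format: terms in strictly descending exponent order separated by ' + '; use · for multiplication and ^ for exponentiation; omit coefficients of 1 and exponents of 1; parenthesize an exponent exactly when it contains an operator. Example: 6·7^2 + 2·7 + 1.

7^2 + 1

G_0 = 28. HB_5(28) = 5^2 + 3. Bump = 39. G_1 = 38.
G_1 = 38. HB_6(38) = 6^2 + 2. Bump = 51. G_2 = 50.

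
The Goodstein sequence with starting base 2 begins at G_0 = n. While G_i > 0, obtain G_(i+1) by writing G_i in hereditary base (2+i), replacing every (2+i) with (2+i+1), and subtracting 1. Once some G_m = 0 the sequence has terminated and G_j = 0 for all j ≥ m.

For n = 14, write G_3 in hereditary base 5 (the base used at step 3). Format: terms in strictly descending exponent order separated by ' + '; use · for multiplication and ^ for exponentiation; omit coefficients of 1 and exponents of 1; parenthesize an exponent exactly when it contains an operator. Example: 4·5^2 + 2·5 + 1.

G_0=14  [base 2] 2^(2 + 1) + 2^2 + 2  →[2↦3]→  3^(3 + 1) + 3^3 + 3 = 111  −1 ⇒ G_1=110
G_1=110  [base 3] 3^(3 + 1) + 3^3 + 2  →[3↦4]→  4^(4 + 1) + 4^4 + 2 = 1282  −1 ⇒ G_2=1281
G_2=1281  [base 4] 4^(4 + 1) + 4^4 + 1  →[4↦5]→  5^(5 + 1) + 5^5 + 1 = 18751  −1 ⇒ G_3=18750
G_3=18750  [base 5] 5^(5 + 1) + 5^5  →[5↦6]→  6^(6 + 1) + 6^6 = 326592  −1 ⇒ G_4=326591

5^(5 + 1) + 5^5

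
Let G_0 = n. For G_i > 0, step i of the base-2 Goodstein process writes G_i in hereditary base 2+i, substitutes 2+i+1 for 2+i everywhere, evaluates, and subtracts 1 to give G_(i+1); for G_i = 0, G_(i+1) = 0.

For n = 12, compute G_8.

100000000211

G_0 = 12. HB_2(12) = 2^(2 + 1) + 2^2. Bump = 108. G_1 = 107.
G_1 = 107. HB_3(107) = 3^(3 + 1) + 2·3^2 + 2·3 + 2. Bump = 1066. G_2 = 1065.
G_2 = 1065. HB_4(1065) = 4^(4 + 1) + 2·4^2 + 2·4 + 1. Bump = 15686. G_3 = 15685.
G_3 = 15685. HB_5(15685) = 5^(5 + 1) + 2·5^2 + 2·5. Bump = 280020. G_4 = 280019.
G_4 = 280019. HB_6(280019) = 6^(6 + 1) + 2·6^2 + 6 + 5. Bump = 5764911. G_5 = 5764910.
G_5 = 5764910. HB_7(5764910) = 7^(7 + 1) + 2·7^2 + 7 + 4. Bump = 134217868. G_6 = 134217867.
G_6 = 134217867. HB_8(134217867) = 8^(8 + 1) + 2·8^2 + 8 + 3. Bump = 3486784575. G_7 = 3486784574.
G_7 = 3486784574. HB_9(3486784574) = 9^(9 + 1) + 2·9^2 + 9 + 2. Bump = 100000000212. G_8 = 100000000211.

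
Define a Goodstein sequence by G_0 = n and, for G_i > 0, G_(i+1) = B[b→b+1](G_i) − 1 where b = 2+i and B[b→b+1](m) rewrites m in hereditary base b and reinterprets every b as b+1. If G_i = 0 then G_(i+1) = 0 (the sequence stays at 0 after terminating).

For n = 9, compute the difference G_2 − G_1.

9 —HB2→ 2^(2 + 1) + 1 —bump→ 3^(3 + 1) + 1 = 82 —(−1)→ 81
81 —HB3→ 3^(3 + 1) —bump→ 4^(4 + 1) = 1024 —(−1)→ 1023

942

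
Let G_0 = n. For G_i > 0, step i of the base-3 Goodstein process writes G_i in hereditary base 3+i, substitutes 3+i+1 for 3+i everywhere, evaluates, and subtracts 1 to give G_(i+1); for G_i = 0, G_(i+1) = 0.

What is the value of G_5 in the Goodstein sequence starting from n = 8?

11

[0] 8 ≡ 2·3 + 2 (base 3). Lift 4: 10. −1: 9.
[1] 9 ≡ 2·4 + 1 (base 4). Lift 5: 11. −1: 10.
[2] 10 ≡ 2·5 (base 5). Lift 6: 12. −1: 11.
[3] 11 ≡ 6 + 5 (base 6). Lift 7: 12. −1: 11.
[4] 11 ≡ 7 + 4 (base 7). Lift 8: 12. −1: 11.
[5] 11 ≡ 8 + 3 (base 8). Lift 9: 12. −1: 11.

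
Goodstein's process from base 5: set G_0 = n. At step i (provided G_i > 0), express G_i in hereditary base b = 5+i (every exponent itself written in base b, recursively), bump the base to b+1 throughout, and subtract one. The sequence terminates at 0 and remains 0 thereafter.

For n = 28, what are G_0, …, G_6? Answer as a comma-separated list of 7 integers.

i=0: 28 = 5^2 + 3 (b=5); 5→6: 6^2 + 3 = 39; 39−1 = 38
i=1: 38 = 6^2 + 2 (b=6); 6→7: 7^2 + 2 = 51; 51−1 = 50
i=2: 50 = 7^2 + 1 (b=7); 7→8: 8^2 + 1 = 65; 65−1 = 64
i=3: 64 = 8^2 (b=8); 8→9: 9^2 = 81; 81−1 = 80
i=4: 80 = 8·9 + 8 (b=9); 9→10: 8·10 + 8 = 88; 88−1 = 87
i=5: 87 = 8·10 + 7 (b=10); 10→11: 8·11 + 7 = 95; 95−1 = 94

28, 38, 50, 64, 80, 87, 94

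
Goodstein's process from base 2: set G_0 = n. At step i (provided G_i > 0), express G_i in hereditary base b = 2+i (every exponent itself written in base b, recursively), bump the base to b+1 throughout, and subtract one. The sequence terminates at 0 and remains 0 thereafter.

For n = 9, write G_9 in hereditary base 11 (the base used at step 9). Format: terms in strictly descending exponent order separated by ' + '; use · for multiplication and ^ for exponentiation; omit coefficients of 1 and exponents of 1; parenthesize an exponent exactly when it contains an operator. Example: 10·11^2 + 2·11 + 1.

3·11^11 + 3·11^3 + 3·11^2 + 2·11 + 4

G_0 = 9. HB_2(9) = 2^(2 + 1) + 1. Bump = 82. G_1 = 81.
G_1 = 81. HB_3(81) = 3^(3 + 1). Bump = 1024. G_2 = 1023.
G_2 = 1023. HB_4(1023) = 3·4^4 + 3·4^3 + 3·4^2 + 3·4 + 3. Bump = 9843. G_3 = 9842.
G_3 = 9842. HB_5(9842) = 3·5^5 + 3·5^3 + 3·5^2 + 3·5 + 2. Bump = 140744. G_4 = 140743.
G_4 = 140743. HB_6(140743) = 3·6^6 + 3·6^3 + 3·6^2 + 3·6 + 1. Bump = 2471827. G_5 = 2471826.
G_5 = 2471826. HB_7(2471826) = 3·7^7 + 3·7^3 + 3·7^2 + 3·7. Bump = 50333400. G_6 = 50333399.
G_6 = 50333399. HB_8(50333399) = 3·8^8 + 3·8^3 + 3·8^2 + 2·8 + 7. Bump = 1162263922. G_7 = 1162263921.
G_7 = 1162263921. HB_9(1162263921) = 3·9^9 + 3·9^3 + 3·9^2 + 2·9 + 6. Bump = 30000003326. G_8 = 30000003325.
G_8 = 30000003325. HB_10(30000003325) = 3·10^10 + 3·10^3 + 3·10^2 + 2·10 + 5. Bump = 855935016216. G_9 = 855935016215.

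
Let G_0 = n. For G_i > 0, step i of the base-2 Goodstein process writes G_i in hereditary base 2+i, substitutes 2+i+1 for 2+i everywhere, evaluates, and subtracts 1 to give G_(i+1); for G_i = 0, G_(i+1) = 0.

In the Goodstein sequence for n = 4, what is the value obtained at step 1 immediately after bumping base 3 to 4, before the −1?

(0) 4|_2 = 2^2 ↦ 3^3|_3 = 27 ⇒ 26
(1) 26|_3 = 2·3^2 + 2·3 + 2 ↦ 2·4^2 + 2·4 + 2|_4 = 42 ⇒ 41

42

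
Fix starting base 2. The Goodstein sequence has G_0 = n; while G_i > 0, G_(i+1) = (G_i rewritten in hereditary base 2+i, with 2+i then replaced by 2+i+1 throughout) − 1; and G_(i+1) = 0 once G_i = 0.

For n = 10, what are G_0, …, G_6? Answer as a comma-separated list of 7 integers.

[0] 10 ≡ 2^(2 + 1) + 2 (base 2). Lift 3: 84. −1: 83.
[1] 83 ≡ 3^(3 + 1) + 2 (base 3). Lift 4: 1026. −1: 1025.
[2] 1025 ≡ 4^(4 + 1) + 1 (base 4). Lift 5: 15626. −1: 15625.
[3] 15625 ≡ 5^(5 + 1) (base 5). Lift 6: 279936. −1: 279935.
[4] 279935 ≡ 5·6^6 + 5·6^5 + 5·6^4 + 5·6^3 + 5·6^2 + 5·6 + 5 (base 6). Lift 7: 4215755. −1: 4215754.
[5] 4215754 ≡ 5·7^7 + 5·7^5 + 5·7^4 + 5·7^3 + 5·7^2 + 5·7 + 4 (base 7). Lift 8: 84073324. −1: 84073323.

10, 83, 1025, 15625, 279935, 4215754, 84073323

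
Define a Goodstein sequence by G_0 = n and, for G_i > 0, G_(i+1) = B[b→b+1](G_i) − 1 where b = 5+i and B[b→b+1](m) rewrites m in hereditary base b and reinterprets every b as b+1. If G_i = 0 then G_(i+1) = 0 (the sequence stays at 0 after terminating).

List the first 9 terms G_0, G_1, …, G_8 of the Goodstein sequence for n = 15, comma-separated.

15, 17, 18, 19, 20, 21, 22, 23, 23

step 0: 15 = 3·5; sub 6 for 5: 3·6; = 18; G_1 = 18−1 = 17
step 1: 17 = 2·6 + 5; sub 7 for 6: 2·7 + 5; = 19; G_2 = 19−1 = 18
step 2: 18 = 2·7 + 4; sub 8 for 7: 2·8 + 4; = 20; G_3 = 20−1 = 19
step 3: 19 = 2·8 + 3; sub 9 for 8: 2·9 + 3; = 21; G_4 = 21−1 = 20
step 4: 20 = 2·9 + 2; sub 10 for 9: 2·10 + 2; = 22; G_5 = 22−1 = 21
step 5: 21 = 2·10 + 1; sub 11 for 10: 2·11 + 1; = 23; G_6 = 23−1 = 22
step 6: 22 = 2·11; sub 12 for 11: 2·12; = 24; G_7 = 24−1 = 23
step 7: 23 = 12 + 11; sub 13 for 12: 13 + 11; = 24; G_8 = 24−1 = 23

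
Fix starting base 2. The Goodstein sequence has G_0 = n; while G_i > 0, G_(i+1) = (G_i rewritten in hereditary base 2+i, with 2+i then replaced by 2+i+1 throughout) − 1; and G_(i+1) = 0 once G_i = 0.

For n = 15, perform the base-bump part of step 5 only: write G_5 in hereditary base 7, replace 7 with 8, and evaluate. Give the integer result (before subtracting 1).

150994944

G_0=15  [base 2] 2^(2 + 1) + 2^2 + 2 + 1  →[2↦3]→  3^(3 + 1) + 3^3 + 3 + 1 = 112  −1 ⇒ G_1=111
G_1=111  [base 3] 3^(3 + 1) + 3^3 + 3  →[3↦4]→  4^(4 + 1) + 4^4 + 4 = 1284  −1 ⇒ G_2=1283
G_2=1283  [base 4] 4^(4 + 1) + 4^4 + 3  →[4↦5]→  5^(5 + 1) + 5^5 + 3 = 18753  −1 ⇒ G_3=18752
G_3=18752  [base 5] 5^(5 + 1) + 5^5 + 2  →[5↦6]→  6^(6 + 1) + 6^6 + 2 = 326594  −1 ⇒ G_4=326593
G_4=326593  [base 6] 6^(6 + 1) + 6^6 + 1  →[6↦7]→  7^(7 + 1) + 7^7 + 1 = 6588345  −1 ⇒ G_5=6588344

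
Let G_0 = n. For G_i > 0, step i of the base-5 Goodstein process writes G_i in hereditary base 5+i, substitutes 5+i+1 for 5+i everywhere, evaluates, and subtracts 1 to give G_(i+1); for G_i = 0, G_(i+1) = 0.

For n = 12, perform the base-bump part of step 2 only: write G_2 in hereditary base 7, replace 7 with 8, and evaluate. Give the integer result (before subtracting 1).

12 —HB5→ 2·5 + 2 —bump→ 2·6 + 2 = 14 —(−1)→ 13
13 —HB6→ 2·6 + 1 —bump→ 2·7 + 1 = 15 —(−1)→ 14
14 —HB7→ 2·7 —bump→ 2·8 = 16 —(−1)→ 15

16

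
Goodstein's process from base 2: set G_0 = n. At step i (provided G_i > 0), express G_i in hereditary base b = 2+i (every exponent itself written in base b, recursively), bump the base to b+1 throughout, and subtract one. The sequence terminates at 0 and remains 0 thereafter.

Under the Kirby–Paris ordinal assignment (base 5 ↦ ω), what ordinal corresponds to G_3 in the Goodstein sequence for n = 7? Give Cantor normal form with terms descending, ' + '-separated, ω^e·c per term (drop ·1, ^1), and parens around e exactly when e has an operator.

ω^ω + 2

(0) 7|_2 = 2^2 + 2 + 1 ↦ 3^3 + 3 + 1|_3 = 31 ⇒ 30
(1) 30|_3 = 3^3 + 3 ↦ 4^4 + 4|_4 = 260 ⇒ 259
(2) 259|_4 = 4^4 + 3 ↦ 5^5 + 3|_5 = 3128 ⇒ 3127
(3) 3127|_5 = 5^5 + 2 ↦ 6^6 + 2|_6 = 46658 ⇒ 46657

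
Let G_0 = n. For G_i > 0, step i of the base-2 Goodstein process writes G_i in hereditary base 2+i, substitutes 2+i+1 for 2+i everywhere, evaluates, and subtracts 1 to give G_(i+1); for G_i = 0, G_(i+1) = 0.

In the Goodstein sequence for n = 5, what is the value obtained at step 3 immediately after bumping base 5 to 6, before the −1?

G_0 = 5. HB_2(5) = 2^2 + 1. Bump = 28. G_1 = 27.
G_1 = 27. HB_3(27) = 3^3. Bump = 256. G_2 = 255.
G_2 = 255. HB_4(255) = 3·4^3 + 3·4^2 + 3·4 + 3. Bump = 468. G_3 = 467.

776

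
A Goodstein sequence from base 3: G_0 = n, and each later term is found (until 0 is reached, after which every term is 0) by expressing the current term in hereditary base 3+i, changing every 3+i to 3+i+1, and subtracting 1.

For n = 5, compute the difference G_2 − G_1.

G_0=5  [base 3] 3 + 2  →[3↦4]→  4 + 2 = 6  −1 ⇒ G_1=5
G_1=5  [base 4] 4 + 1  →[4↦5]→  5 + 1 = 6  −1 ⇒ G_2=5

0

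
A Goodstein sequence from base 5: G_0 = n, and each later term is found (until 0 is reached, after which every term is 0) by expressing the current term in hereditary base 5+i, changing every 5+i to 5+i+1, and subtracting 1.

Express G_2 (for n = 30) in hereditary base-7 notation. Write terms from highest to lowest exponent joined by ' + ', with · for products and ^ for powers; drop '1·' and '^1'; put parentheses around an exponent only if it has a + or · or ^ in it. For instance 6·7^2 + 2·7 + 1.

base 5: 30 = 5^2 + 5; at 6: 6^2 + 6 = 42; next = 41
base 6: 41 = 6^2 + 5; at 7: 7^2 + 5 = 54; next = 53
base 7: 53 = 7^2 + 4; at 8: 8^2 + 4 = 68; next = 67

7^2 + 4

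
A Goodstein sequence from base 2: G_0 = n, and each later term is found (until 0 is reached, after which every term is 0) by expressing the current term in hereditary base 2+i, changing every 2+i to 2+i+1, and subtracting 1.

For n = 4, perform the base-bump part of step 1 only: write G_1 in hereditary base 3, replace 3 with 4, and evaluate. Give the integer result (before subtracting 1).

base 2: 4 = 2^2; at 3: 3^3 = 27; next = 26
base 3: 26 = 2·3^2 + 2·3 + 2; at 4: 2·4^2 + 2·4 + 2 = 42; next = 41

42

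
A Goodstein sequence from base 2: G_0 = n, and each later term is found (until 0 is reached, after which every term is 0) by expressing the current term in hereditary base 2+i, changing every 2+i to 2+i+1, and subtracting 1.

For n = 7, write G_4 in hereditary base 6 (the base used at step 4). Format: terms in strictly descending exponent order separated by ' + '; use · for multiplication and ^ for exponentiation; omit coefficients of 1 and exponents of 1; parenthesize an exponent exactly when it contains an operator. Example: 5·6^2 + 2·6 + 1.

6^6 + 1

base 2: 7 = 2^2 + 2 + 1; at 3: 3^3 + 3 + 1 = 31; next = 30
base 3: 30 = 3^3 + 3; at 4: 4^4 + 4 = 260; next = 259
base 4: 259 = 4^4 + 3; at 5: 5^5 + 3 = 3128; next = 3127
base 5: 3127 = 5^5 + 2; at 6: 6^6 + 2 = 46658; next = 46657
base 6: 46657 = 6^6 + 1; at 7: 7^7 + 1 = 823544; next = 823543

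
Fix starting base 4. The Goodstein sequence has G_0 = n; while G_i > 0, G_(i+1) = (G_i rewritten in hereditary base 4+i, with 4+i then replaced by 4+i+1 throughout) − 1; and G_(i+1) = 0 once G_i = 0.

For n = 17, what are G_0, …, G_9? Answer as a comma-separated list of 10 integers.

(0) 17|_4 = 4^2 + 1 ↦ 5^2 + 1|_5 = 26 ⇒ 25
(1) 25|_5 = 5^2 ↦ 6^2|_6 = 36 ⇒ 35
(2) 35|_6 = 5·6 + 5 ↦ 5·7 + 5|_7 = 40 ⇒ 39
(3) 39|_7 = 5·7 + 4 ↦ 5·8 + 4|_8 = 44 ⇒ 43
(4) 43|_8 = 5·8 + 3 ↦ 5·9 + 3|_9 = 48 ⇒ 47
(5) 47|_9 = 5·9 + 2 ↦ 5·10 + 2|_10 = 52 ⇒ 51
(6) 51|_10 = 5·10 + 1 ↦ 5·11 + 1|_11 = 56 ⇒ 55
(7) 55|_11 = 5·11 ↦ 5·12|_12 = 60 ⇒ 59
(8) 59|_12 = 4·12 + 11 ↦ 4·13 + 11|_13 = 63 ⇒ 62

17, 25, 35, 39, 43, 47, 51, 55, 59, 62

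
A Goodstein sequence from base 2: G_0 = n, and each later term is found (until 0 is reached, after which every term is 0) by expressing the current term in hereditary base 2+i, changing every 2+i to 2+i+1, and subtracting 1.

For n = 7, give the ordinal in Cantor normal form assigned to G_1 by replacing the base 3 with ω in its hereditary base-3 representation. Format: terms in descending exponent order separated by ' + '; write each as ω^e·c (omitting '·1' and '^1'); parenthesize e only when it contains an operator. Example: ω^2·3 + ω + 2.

ω^ω + ω

7 —HB2→ 2^2 + 2 + 1 —bump→ 3^3 + 3 + 1 = 31 —(−1)→ 30
30 —HB3→ 3^3 + 3 —bump→ 4^4 + 4 = 260 —(−1)→ 259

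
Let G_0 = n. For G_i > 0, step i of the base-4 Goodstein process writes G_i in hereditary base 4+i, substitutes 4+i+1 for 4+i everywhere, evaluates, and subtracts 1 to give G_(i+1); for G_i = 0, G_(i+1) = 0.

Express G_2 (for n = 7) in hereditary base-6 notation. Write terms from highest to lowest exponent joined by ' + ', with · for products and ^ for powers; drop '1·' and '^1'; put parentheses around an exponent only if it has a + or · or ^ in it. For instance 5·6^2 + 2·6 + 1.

6 + 1

i=0: 7 = 4 + 3 (b=4); 4→5: 5 + 3 = 8; 8−1 = 7
i=1: 7 = 5 + 2 (b=5); 5→6: 6 + 2 = 8; 8−1 = 7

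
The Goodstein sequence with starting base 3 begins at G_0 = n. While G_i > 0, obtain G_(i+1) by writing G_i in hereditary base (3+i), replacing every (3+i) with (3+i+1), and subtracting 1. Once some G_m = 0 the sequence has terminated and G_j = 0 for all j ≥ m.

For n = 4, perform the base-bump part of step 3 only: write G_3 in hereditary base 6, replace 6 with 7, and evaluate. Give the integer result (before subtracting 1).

3

G_0 = 4. HB_3(4) = 3 + 1. Bump = 5. G_1 = 4.
G_1 = 4. HB_4(4) = 4. Bump = 5. G_2 = 4.
G_2 = 4. HB_5(4) = 4. Bump = 4. G_3 = 3.
G_3 = 3. HB_6(3) = 3. Bump = 3. G_4 = 2.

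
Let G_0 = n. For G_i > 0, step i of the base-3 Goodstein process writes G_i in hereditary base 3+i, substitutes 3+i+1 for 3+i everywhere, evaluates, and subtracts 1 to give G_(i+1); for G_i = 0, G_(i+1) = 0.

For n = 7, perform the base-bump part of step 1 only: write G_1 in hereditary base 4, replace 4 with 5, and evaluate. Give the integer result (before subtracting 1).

(0) 7|_3 = 2·3 + 1 ↦ 2·4 + 1|_4 = 9 ⇒ 8
(1) 8|_4 = 2·4 ↦ 2·5|_5 = 10 ⇒ 9

10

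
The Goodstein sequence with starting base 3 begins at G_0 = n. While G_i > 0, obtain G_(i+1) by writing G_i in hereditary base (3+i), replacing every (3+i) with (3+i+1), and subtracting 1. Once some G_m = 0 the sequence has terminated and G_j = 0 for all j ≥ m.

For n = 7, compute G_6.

[0] 7 ≡ 2·3 + 1 (base 3). Lift 4: 9. −1: 8.
[1] 8 ≡ 2·4 (base 4). Lift 5: 10. −1: 9.
[2] 9 ≡ 5 + 4 (base 5). Lift 6: 10. −1: 9.
[3] 9 ≡ 6 + 3 (base 6). Lift 7: 10. −1: 9.
[4] 9 ≡ 7 + 2 (base 7). Lift 8: 10. −1: 9.
[5] 9 ≡ 8 + 1 (base 8). Lift 9: 10. −1: 9.
[6] 9 ≡ 9 (base 9). Lift 10: 10. −1: 9.

9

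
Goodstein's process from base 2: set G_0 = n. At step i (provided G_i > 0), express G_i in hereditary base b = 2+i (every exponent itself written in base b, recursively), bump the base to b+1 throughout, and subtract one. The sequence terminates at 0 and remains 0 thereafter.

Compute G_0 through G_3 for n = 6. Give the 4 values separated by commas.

6, 29, 257, 3125

G_0 = 6. HB_2(6) = 2^2 + 2. Bump = 30. G_1 = 29.
G_1 = 29. HB_3(29) = 3^3 + 2. Bump = 258. G_2 = 257.
G_2 = 257. HB_4(257) = 4^4 + 1. Bump = 3126. G_3 = 3125.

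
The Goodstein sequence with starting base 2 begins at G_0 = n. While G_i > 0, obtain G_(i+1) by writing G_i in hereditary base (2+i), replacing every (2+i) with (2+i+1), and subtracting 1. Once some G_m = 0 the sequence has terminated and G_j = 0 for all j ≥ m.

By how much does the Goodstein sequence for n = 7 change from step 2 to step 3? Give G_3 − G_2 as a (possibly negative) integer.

7 —HB2→ 2^2 + 2 + 1 —bump→ 3^3 + 3 + 1 = 31 —(−1)→ 30
30 —HB3→ 3^3 + 3 —bump→ 4^4 + 4 = 260 —(−1)→ 259
259 —HB4→ 4^4 + 3 —bump→ 5^5 + 3 = 3128 —(−1)→ 3127

2868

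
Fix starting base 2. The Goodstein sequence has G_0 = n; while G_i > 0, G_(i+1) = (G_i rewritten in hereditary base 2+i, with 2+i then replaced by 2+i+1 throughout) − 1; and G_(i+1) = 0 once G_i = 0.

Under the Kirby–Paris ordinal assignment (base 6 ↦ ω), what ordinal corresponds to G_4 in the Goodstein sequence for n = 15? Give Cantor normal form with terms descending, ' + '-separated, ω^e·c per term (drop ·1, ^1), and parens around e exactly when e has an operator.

ω^(ω + 1) + ω^ω + 1

i=0: 15 = 2^(2 + 1) + 2^2 + 2 + 1 (b=2); 2→3: 3^(3 + 1) + 3^3 + 3 + 1 = 112; 112−1 = 111
i=1: 111 = 3^(3 + 1) + 3^3 + 3 (b=3); 3→4: 4^(4 + 1) + 4^4 + 4 = 1284; 1284−1 = 1283
i=2: 1283 = 4^(4 + 1) + 4^4 + 3 (b=4); 4→5: 5^(5 + 1) + 5^5 + 3 = 18753; 18753−1 = 18752
i=3: 18752 = 5^(5 + 1) + 5^5 + 2 (b=5); 5→6: 6^(6 + 1) + 6^6 + 2 = 326594; 326594−1 = 326593
i=4: 326593 = 6^(6 + 1) + 6^6 + 1 (b=6); 6→7: 7^(7 + 1) + 7^7 + 1 = 6588345; 6588345−1 = 6588344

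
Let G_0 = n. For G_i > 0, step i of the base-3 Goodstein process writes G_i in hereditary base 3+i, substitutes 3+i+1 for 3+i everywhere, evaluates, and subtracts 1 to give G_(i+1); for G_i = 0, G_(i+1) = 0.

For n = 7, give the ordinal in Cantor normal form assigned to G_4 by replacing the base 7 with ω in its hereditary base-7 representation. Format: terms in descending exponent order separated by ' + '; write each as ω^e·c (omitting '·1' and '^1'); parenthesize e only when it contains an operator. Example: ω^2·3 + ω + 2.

[0] 7 ≡ 2·3 + 1 (base 3). Lift 4: 9. −1: 8.
[1] 8 ≡ 2·4 (base 4). Lift 5: 10. −1: 9.
[2] 9 ≡ 5 + 4 (base 5). Lift 6: 10. −1: 9.
[3] 9 ≡ 6 + 3 (base 6). Lift 7: 10. −1: 9.

ω + 2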